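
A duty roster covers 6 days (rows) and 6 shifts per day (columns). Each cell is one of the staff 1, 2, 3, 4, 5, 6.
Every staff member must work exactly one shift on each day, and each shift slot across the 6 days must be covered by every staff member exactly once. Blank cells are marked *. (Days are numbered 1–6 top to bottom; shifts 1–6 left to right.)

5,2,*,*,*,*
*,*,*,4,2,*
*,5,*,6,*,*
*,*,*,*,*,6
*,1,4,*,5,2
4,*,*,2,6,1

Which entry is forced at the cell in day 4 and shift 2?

4

Day 5, shift 4: day 5 has {1, 2, 4, 5} and shift 4 has {2, 4, 6}, leaving only 3.
Day 1, shift 4: day 1 has {2, 5} and shift 4 has {2, 3, 4, 6}, leaving only 1.
Day 4, shift 4: day 4 has {6} and shift 4 has {1, 2, 3, 4, 6}, leaving only 5.
Day 5, shift 1: day 5 has {1, 2, 3, 4, 5} and shift 1 has {4, 5}, leaving only 6.
Day 6, shift 2: day 6 has {1, 2, 4, 6} and shift 2 has {1, 2, 5}, leaving only 3.
Day 4 already has {5, 6} and shift 2 already has {1, 2, 3, 5}, so day 4, shift 2 must be 4.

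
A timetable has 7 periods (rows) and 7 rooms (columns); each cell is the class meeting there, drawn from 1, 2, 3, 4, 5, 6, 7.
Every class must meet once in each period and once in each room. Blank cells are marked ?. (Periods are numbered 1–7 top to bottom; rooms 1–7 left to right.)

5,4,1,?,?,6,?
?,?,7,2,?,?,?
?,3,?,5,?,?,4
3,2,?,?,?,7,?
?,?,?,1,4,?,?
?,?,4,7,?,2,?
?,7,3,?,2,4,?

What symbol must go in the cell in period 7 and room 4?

Period 7 already has {2, 3, 4, 7} and room 4 already has {1, 2, 5, 7}, so period 7, room 4 must be 6.

6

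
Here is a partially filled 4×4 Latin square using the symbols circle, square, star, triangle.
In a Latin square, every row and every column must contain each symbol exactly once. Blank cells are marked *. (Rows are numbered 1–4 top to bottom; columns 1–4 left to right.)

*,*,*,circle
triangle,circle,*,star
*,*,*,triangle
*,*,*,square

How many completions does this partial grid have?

4

Row 1, column 1: eliminating its row and column leaves {square, star}.
Row 1, column 2: eliminating its row and column leaves {square, star, triangle}.
Row 1, column 3: eliminating its row and column leaves {square, star, triangle}.
Row 2, column 3: eliminating its row and column leaves {square}.
Row 3, column 1: eliminating its row and column leaves {circle, square, star}.
Row 3, column 2: eliminating its row and column leaves {square, star}.
Row 3, column 3: eliminating its row and column leaves {circle, square, star}.
Row 4, column 1: eliminating its row and column leaves {circle, star}.
Row 4, column 2: eliminating its row and column leaves {star, triangle}.
Row 4, column 3: eliminating its row and column leaves {circle, star, triangle}.
Enumerating the assignments across these blanks that avoid any row or column repeat gives 4 completions.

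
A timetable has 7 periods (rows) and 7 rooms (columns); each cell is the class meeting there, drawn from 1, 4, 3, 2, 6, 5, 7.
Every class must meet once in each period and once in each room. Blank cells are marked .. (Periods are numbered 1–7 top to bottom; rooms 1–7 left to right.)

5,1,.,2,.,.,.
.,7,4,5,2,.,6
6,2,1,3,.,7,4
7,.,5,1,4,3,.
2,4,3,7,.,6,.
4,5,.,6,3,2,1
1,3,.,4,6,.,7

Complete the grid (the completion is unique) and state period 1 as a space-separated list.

5 1 6 2 7 4 3

Period 1, room 5: period 1 has {1, 2, 5} and room 5 has {4, 3, 2, 6}, leaving only 7.
Period 1, room 3: period 1 has {1, 2, 5, 7} and room 3 has {1, 4, 3, 5}, leaving only 6.
Period 1, room 6: period 1 has {1, 2, 6, 5, 7} and room 6 has {3, 2, 6, 7}, leaving only 4.
Period 1, room 7: period 1 has {1, 4, 2, 6, 5, 7} and room 7 has {1, 4, 6, 7}, leaving only 3.
So period 1 reads: 5 1 6 2 7 4 3.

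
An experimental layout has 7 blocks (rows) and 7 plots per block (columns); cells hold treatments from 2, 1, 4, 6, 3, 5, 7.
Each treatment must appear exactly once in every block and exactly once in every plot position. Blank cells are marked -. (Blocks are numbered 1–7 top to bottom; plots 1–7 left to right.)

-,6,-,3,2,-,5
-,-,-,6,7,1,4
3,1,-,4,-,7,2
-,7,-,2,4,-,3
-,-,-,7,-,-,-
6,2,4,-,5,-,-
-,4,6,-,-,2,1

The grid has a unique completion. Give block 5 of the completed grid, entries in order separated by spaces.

Block 5, plot 7: block 5 has {7} and plot 7 has {2, 1, 4, 3, 5}, leaving only 6.
Block 1, plot 6: block 1 has {2, 6, 3, 5} and plot 6 has {2, 1, 7}, leaving only 4.
Block 3, plot 3: block 3 has {2, 1, 4, 3, 7} and plot 3 has {4, 6}, leaving only 5.
Block 3, plot 5: block 3 has {2, 1, 4, 3, 5, 7} and plot 5 has {2, 4, 5, 7}, leaving only 6.
Block 4, plot 3: block 4 has {2, 4, 3, 7} and plot 3 has {4, 6, 5}, leaving only 1.
Block 1, plot 3: block 1 has {2, 4, 6, 3, 5} and plot 3 has {1, 4, 6, 5}, leaving only 7.
Block 1, plot 1: block 1 has {2, 4, 6, 3, 5, 7} and plot 1 has {6, 3}, leaving only 1.
Block 4, plot 1: block 4 has {2, 1, 4, 3, 7} and plot 1 has {1, 6, 3}, leaving only 5.
Block 2, plot 1: block 2 has {1, 4, 6, 7} and plot 1 has {1, 6, 3, 5}, leaving only 2.
Block 5, plot 1: block 5 has {6, 7} and plot 1 has {2, 1, 6, 3, 5}, leaving only 4.
Block 2, plot 3: block 2 has {2, 1, 4, 6, 7} and plot 3 has {1, 4, 6, 5, 7}, leaving only 3.
Block 5, plot 3: block 5 has {4, 6, 7} and plot 3 has {1, 4, 6, 3, 5, 7}, leaving only 2.
Block 2, plot 2: block 2 has {2, 1, 4, 6, 3, 7} and plot 2 has {2, 1, 4, 6, 7}, leaving only 5.
Block 5, plot 2: block 5 has {2, 4, 6, 7} and plot 2 has {2, 1, 4, 6, 5, 7}, leaving only 3.
Block 5, plot 5: block 5 has {2, 4, 6, 3, 7} and plot 5 has {2, 4, 6, 5, 7}, leaving only 1.
Block 5, plot 6: block 5 has {2, 1, 4, 6, 3, 7} and plot 6 has {2, 1, 4, 7}, leaving only 5.
So block 5 reads: 4 3 2 7 1 5 6.

4 3 2 7 1 5 6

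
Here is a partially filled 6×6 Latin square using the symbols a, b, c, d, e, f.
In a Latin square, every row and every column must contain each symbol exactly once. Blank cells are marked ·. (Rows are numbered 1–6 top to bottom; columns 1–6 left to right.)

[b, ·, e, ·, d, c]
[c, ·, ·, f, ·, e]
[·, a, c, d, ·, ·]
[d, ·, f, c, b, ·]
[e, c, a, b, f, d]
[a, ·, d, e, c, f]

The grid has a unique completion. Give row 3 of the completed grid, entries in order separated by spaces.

Row 3, column 1: row 3 has {a, c, d} and column 1 has {a, b, c, d, e}, leaving only f.
Row 3, column 5: row 3 has {a, c, d, f} and column 5 has {b, c, d, f}, leaving only e.
Row 3, column 6: row 3 has {a, c, d, e, f} and column 6 has {c, d, e, f}, leaving only b.
So row 3 reads: f a c d e b.

f a c d e b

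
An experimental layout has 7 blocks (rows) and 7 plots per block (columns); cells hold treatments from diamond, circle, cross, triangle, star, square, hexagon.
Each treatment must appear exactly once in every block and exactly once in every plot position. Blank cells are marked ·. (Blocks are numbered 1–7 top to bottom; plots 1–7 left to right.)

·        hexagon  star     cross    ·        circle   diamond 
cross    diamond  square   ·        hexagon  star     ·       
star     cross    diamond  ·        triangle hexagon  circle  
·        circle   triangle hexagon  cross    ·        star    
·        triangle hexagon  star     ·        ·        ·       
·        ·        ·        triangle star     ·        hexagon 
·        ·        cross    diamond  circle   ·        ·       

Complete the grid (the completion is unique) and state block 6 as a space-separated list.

Block 6, plot 2: block 6 has {triangle, star, hexagon} and plot 2 has {diamond, circle, cross, triangle, hexagon}, leaving only square.
Block 6, plot 3: block 6 has {triangle, star, square, hexagon} and plot 3 has {diamond, cross, triangle, star, square, hexagon}, leaving only circle.
Block 6, plot 1: block 6 has {circle, triangle, star, square, hexagon} and plot 1 has {cross, star}, leaving only diamond.
Block 6, plot 6: block 6 has {diamond, circle, triangle, star, square, hexagon} and plot 6 has {circle, star, hexagon}, leaving only cross.
So block 6 reads: diamond square circle triangle star cross hexagon.

diamond square circle triangle star cross hexagon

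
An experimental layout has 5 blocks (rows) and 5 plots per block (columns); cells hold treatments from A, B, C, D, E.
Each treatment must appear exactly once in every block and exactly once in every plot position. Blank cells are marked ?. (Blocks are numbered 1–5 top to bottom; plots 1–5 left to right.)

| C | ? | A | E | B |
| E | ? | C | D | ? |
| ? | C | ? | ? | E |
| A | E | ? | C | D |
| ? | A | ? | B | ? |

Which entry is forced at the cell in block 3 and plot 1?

B

Block 1, plot 2: block 1 has {A, B, C, E} and plot 2 has {A, C, E}, leaving only D.
Block 2, plot 2: block 2 has {C, D, E} and plot 2 has {A, C, D, E}, leaving only B.
Block 2, plot 5: block 2 has {B, C, D, E} and plot 5 has {B, D, E}, leaving only A.
Block 3, plot 4: block 3 has {C, E} and plot 4 has {B, C, D, E}, leaving only A.
Block 4, plot 3: block 4 has {A, C, D, E} and plot 3 has {A, C}, leaving only B.
Block 3, plot 3: block 3 has {A, C, E} and plot 3 has {A, B, C}, leaving only D.
Block 3 already has {A, C, D, E} and plot 1 already has {A, C, E}, so block 3, plot 1 must be B.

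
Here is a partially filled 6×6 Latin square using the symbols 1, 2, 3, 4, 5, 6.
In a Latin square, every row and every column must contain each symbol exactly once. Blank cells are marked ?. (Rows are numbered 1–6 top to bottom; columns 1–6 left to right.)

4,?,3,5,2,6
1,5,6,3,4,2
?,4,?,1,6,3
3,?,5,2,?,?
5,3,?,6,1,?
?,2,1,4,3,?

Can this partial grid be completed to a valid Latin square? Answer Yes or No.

No

Row 4, column 5: row 4 together with column 5 already contain {1, 2, 3, 4, 5, 6} — every symbol — so nothing can go there. The grid has no valid completion.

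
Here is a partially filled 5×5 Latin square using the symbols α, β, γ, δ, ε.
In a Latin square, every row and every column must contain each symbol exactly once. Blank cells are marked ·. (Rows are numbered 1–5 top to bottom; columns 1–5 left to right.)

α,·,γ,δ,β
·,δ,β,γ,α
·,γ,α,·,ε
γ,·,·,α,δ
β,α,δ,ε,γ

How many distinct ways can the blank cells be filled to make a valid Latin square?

1

Row 1, column 2: eliminating its row and column leaves {ε}.
Row 2, column 1: eliminating its row and column leaves {ε}.
Row 3, column 1: eliminating its row and column leaves {δ}.
Row 3, column 4: eliminating its row and column leaves {β}.
Row 4, column 2: eliminating its row and column leaves {β, ε}.
Row 4, column 3: eliminating its row and column leaves {ε}.
Only one assignment across all blanks avoids any row or column repeat, giving 1 completion.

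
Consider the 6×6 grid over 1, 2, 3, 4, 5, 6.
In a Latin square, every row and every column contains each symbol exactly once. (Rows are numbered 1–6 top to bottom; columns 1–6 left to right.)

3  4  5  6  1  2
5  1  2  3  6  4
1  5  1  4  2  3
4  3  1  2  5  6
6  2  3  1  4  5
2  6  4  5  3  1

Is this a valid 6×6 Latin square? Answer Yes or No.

No

Row 3 contains 1 twice (at columns 1 and 3), so it is not a permutation.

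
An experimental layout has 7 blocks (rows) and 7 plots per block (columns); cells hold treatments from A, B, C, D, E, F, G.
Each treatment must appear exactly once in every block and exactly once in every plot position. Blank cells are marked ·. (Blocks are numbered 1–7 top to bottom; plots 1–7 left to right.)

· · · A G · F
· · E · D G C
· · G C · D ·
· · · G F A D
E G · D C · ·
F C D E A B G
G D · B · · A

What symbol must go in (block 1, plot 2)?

Block 2, plot 4: block 2 has {C, D, E, G} and plot 4 has {A, B, C, D, E, G}, leaving only F.
Block 5, plot 6: block 5 has {C, D, E, G} and plot 6 has {A, B, D, G}, leaving only F.
Block 5, plot 7: block 5 has {C, D, E, F, G} and plot 7 has {A, C, D, F, G}, leaving only B.
Block 3, plot 7: block 3 has {C, D, G} and plot 7 has {A, B, C, D, F, G}, leaving only E.
Block 3, plot 5: block 3 has {C, D, E, G} and plot 5 has {A, C, D, F, G}, leaving only B.
Block 3, plot 1: block 3 has {B, C, D, E, G} and plot 1 has {E, F, G}, leaving only A.
Block 2, plot 1: block 2 has {C, D, E, F, G} and plot 1 has {A, E, F, G}, leaving only B.
Block 2, plot 2: block 2 has {B, C, D, E, F, G} and plot 2 has {C, D, G}, leaving only A.
Block 3, plot 2: block 3 has {A, B, C, D, E, G} and plot 2 has {A, C, D, G}, leaving only F.
Block 4, plot 1: block 4 has {A, D, F, G} and plot 1 has {A, B, E, F, G}, leaving only C.
Block 1, plot 1: block 1 has {A, F, G} and plot 1 has {A, B, C, E, F, G}, leaving only D.
Block 4, plot 3: block 4 has {A, C, D, F, G} and plot 3 has {D, E, G}, leaving only B.
Block 1, plot 3: block 1 has {A, D, F, G} and plot 3 has {B, D, E, G}, leaving only C.
Block 1, plot 6: block 1 has {A, C, D, F, G} and plot 6 has {A, B, D, F, G}, leaving only E.
Block 1 already has {A, C, D, E, F, G} and plot 2 already has {A, C, D, F, G}, so block 1, plot 2 must be B.

B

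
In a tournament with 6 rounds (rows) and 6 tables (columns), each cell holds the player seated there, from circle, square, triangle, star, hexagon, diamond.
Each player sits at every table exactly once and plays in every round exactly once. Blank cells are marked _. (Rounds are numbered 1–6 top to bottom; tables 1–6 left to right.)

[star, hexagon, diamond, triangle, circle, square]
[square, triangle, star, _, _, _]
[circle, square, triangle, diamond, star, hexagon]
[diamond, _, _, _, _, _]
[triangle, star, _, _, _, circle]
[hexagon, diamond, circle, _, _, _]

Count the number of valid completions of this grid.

Round 2, table 4: eliminating its round and table leaves {circle, hexagon}.
Round 2, table 5: eliminating its round and table leaves {hexagon, diamond}.
Round 2, table 6: eliminating its round and table leaves {diamond}.
Round 4, table 2: eliminating its round and table leaves {circle}.
Round 4, table 3: eliminating its round and table leaves {square, hexagon}.
Round 4, table 4: eliminating its round and table leaves {circle, square, star, hexagon}.
Round 4, table 5: eliminating its round and table leaves {square, triangle, hexagon}.
Round 4, table 6: eliminating its round and table leaves {triangle, star}.
Round 5, table 3: eliminating its round and table leaves {square, hexagon}.
Round 5, table 4: eliminating its round and table leaves {square, hexagon}.
Round 5, table 5: eliminating its round and table leaves {square, hexagon, diamond}.
Round 6, table 4: eliminating its round and table leaves {square, star}.
Round 6, table 5: eliminating its round and table leaves {square, triangle}.
Round 6, table 6: eliminating its round and table leaves {triangle, star}.
Enumerating the assignments across these blanks that avoid any round or table repeat gives 3 completions.

3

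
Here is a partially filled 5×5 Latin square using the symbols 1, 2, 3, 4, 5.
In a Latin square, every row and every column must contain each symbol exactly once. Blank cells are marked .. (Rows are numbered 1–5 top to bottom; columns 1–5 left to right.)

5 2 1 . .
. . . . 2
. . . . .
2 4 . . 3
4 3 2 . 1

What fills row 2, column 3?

Row 1, column 5: row 1 has {1, 2, 5} and column 5 has {1, 2, 3}, leaving only 4.
Row 1, column 4: row 1 has {1, 2, 4, 5} and column 4 has {}, leaving only 3.
Row 3, column 5: row 3 has {} and column 5 has {1, 2, 3, 4}, leaving only 5.
Row 3, column 2: row 3 has {5} and column 2 has {2, 3, 4}, leaving only 1.
Row 2, column 2: row 2 has {2} and column 2 has {1, 2, 3, 4}, leaving only 5.
Row 3, column 1: row 3 has {1, 5} and column 1 has {2, 4, 5}, leaving only 3.
Row 2, column 1: row 2 has {2, 5} and column 1 has {2, 3, 4, 5}, leaving only 1.
Row 2, column 4: row 2 has {1, 2, 5} and column 4 has {3}, leaving only 4.
Row 2 already has {1, 2, 4, 5} and column 3 already has {1, 2}, so row 2, column 3 must be 3.

3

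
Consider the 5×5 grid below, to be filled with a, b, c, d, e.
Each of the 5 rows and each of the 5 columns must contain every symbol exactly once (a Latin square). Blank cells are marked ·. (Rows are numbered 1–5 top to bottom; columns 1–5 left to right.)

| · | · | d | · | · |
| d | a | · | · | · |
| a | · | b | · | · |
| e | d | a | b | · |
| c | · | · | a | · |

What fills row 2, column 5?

Row 1, column 1: row 1 has {d} and column 1 has {a, c, d, e}, leaving only b.
Row 4, column 5: row 4 has {a, b, d, e} and column 5 has {}, leaving only c.
Row 5, column 3: row 5 has {a, c} and column 3 has {a, b, d}, leaving only e.
Row 2, column 3: row 2 has {a, d} and column 3 has {a, b, d, e}, leaving only c.
Row 2, column 4: row 2 has {a, c, d} and column 4 has {a, b}, leaving only e.
Row 2 already has {a, c, d, e} and column 5 already has {c}, so row 2, column 5 must be b.

b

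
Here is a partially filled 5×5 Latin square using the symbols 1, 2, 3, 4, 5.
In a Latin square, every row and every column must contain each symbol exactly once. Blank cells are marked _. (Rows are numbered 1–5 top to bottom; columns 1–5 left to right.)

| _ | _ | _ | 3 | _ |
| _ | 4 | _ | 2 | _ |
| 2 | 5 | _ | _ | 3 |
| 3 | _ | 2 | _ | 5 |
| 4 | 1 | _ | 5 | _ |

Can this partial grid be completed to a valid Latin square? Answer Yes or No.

Row 4, column 2: row 4 together with column 2 already contain {1, 2, 3, 4, 5} — every symbol — so nothing can go there. The grid has no valid completion.

No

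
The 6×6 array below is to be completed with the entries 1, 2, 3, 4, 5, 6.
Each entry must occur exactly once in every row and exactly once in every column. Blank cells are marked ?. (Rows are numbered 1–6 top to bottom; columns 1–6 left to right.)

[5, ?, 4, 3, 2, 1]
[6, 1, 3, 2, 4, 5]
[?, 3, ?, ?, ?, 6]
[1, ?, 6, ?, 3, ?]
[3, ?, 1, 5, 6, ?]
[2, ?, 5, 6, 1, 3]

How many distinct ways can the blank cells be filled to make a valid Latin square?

1

Row 1, column 2: eliminating its row and column leaves {6}.
Row 3, column 1: eliminating its row and column leaves {4}.
Row 3, column 3: eliminating its row and column leaves {2}.
Row 3, column 4: eliminating its row and column leaves {1, 4}.
Row 3, column 5: eliminating its row and column leaves {5}.
Row 4, column 2: eliminating its row and column leaves {2, 4, 5}.
Row 4, column 4: eliminating its row and column leaves {4}.
Row 4, column 6: eliminating its row and column leaves {2, 4}.
Row 5, column 2: eliminating its row and column leaves {2, 4}.
Row 5, column 6: eliminating its row and column leaves {2, 4}.
Row 6, column 2: eliminating its row and column leaves {4}.
Only one assignment across all blanks avoids any row or column repeat, giving 1 completion.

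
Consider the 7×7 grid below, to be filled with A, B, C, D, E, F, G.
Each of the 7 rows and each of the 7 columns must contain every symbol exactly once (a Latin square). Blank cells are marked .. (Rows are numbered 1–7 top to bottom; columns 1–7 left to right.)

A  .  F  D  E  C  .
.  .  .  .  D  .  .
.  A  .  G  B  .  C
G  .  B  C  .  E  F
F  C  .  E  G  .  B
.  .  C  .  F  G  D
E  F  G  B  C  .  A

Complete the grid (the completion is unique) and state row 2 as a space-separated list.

C G A F D B E

Row 1, column 7: row 1 has {A, C, D, E, F} and column 7 has {A, B, C, D, F}, leaving only G.
Row 2, column 7: row 2 has {D} and column 7 has {A, B, C, D, F, G}, leaving only E.
Row 2, column 3: row 2 has {D, E} and column 3 has {B, C, F, G}, leaving only A.
Row 2, column 4: row 2 has {A, D, E} and column 4 has {B, C, D, E, G}, leaving only F.
Row 2, column 6: row 2 has {A, D, E, F} and column 6 has {C, E, G}, leaving only B.
Row 2, column 1: row 2 has {A, B, D, E, F} and column 1 has {A, E, F, G}, leaving only C.
Row 2, column 2: row 2 has {A, B, C, D, E, F} and column 2 has {A, C, F}, leaving only G.
So row 2 reads: C G A F D B E.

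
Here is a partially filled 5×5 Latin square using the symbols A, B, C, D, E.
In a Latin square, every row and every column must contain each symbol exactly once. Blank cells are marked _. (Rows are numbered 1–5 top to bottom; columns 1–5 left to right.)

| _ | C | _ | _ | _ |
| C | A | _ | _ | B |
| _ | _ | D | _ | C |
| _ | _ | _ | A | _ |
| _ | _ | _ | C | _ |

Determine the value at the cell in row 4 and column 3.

Row 2, column 3: row 2 has {A, B, C} and column 3 has {D}, leaving only E.
Row 2, column 4: row 2 has {A, B, C, E} and column 4 has {A, C}, leaving only D.
Row 4, column 3 is narrowed to {B, C}.
If it were B, then row 5, column 3 would be left with no valid symbol.
So row 4, column 3 must be C.

C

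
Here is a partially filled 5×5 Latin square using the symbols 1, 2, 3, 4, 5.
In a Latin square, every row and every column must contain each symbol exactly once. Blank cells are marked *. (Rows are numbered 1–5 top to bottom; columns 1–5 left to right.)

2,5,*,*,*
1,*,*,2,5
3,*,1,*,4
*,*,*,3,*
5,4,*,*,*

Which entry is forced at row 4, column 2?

1

Row 2, column 2: row 2 has {1, 2, 5} and column 2 has {4, 5}, leaving only 3.
Row 2, column 3: row 2 has {1, 2, 3, 5} and column 3 has {1}, leaving only 4.
Row 1, column 3: row 1 has {2, 5} and column 3 has {1, 4}, leaving only 3.
Row 1, column 5: row 1 has {2, 3, 5} and column 5 has {4, 5}, leaving only 1.
Row 1, column 4: row 1 has {1, 2, 3, 5} and column 4 has {2, 3}, leaving only 4.
Row 3, column 2: row 3 has {1, 3, 4} and column 2 has {3, 4, 5}, leaving only 2.
Row 4 already has {3} and column 2 already has {2, 3, 4, 5}, so row 4, column 2 must be 1.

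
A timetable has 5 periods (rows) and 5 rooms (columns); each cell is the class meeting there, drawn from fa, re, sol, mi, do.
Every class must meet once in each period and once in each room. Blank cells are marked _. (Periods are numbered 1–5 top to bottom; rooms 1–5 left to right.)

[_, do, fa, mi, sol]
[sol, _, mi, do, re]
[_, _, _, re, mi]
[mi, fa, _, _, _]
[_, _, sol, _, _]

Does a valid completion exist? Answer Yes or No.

Period 2, room 2: period 2 together with room 2 already contain {fa, re, sol, mi, do} — every symbol — so nothing can go there. The grid has no valid completion.

No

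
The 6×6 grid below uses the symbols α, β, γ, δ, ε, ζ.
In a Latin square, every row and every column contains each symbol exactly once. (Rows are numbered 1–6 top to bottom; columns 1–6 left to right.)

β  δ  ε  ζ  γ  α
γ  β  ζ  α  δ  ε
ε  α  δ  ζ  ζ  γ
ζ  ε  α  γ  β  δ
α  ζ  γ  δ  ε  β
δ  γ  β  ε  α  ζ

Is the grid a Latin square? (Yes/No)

No

Row 3 contains ζ twice (at columns 4 and 5), so it is not a permutation.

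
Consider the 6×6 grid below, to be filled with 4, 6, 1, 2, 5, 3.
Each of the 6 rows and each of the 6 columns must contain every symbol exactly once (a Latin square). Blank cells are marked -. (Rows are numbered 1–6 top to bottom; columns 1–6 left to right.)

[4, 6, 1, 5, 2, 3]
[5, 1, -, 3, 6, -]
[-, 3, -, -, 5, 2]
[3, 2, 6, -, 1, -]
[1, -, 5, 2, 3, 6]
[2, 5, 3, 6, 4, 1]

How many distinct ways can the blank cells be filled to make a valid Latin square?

1

Row 2, column 3: eliminating its row and column leaves {4, 2}.
Row 2, column 6: eliminating its row and column leaves {4}.
Row 3, column 1: eliminating its row and column leaves {6}.
Row 3, column 3: eliminating its row and column leaves {4}.
Row 3, column 4: eliminating its row and column leaves {4, 1}.
Row 4, column 4: eliminating its row and column leaves {4}.
Row 4, column 6: eliminating its row and column leaves {4, 5}.
Row 5, column 2: eliminating its row and column leaves {4}.
Only one assignment across all blanks avoids any row or column repeat, giving 1 completion.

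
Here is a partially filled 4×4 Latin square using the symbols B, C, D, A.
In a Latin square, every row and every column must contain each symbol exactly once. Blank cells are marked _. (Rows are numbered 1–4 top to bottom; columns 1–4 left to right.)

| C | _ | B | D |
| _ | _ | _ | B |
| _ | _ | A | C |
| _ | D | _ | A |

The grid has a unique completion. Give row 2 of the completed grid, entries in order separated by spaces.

A C D B

Row 1, column 2: row 1 has {B, C, D} and column 2 has {D}, leaving only A.
Row 2, column 2: row 2 has {B} and column 2 has {D, A}, leaving only C.
Row 2, column 3: row 2 has {B, C} and column 3 has {B, A}, leaving only D.
Row 2, column 1: row 2 has {B, C, D} and column 1 has {C}, leaving only A.
So row 2 reads: A C D B.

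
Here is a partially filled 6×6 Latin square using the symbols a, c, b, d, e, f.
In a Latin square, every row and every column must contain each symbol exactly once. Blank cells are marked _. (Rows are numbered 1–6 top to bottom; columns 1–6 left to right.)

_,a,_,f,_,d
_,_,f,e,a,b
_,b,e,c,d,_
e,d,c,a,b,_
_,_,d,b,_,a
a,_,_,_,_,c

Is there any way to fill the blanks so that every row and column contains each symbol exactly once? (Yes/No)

Row 1, column 3: row 1 has {a, d, f} and column 3 has {c, d, e, f}, so it must be b.
Now row 6, column 3: row 6 together with column 3 already contain {a, c, b, d, e, f} — every symbol — so nothing can go there. The grid has no valid completion.

No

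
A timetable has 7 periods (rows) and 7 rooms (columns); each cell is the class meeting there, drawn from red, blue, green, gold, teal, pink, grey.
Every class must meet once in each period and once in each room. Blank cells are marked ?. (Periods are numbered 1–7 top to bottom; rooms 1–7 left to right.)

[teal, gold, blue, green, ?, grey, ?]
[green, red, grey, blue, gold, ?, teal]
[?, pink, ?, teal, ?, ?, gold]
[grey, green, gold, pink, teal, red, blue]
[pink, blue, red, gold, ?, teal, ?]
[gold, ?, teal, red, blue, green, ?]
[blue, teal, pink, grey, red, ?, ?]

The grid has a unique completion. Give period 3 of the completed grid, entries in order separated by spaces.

red pink green teal grey blue gold

Period 3, room 1: period 3 has {gold, teal, pink} and room 1 has {blue, green, gold, teal, pink, grey}, leaving only red.
Period 3, room 3: period 3 has {red, gold, teal, pink} and room 3 has {red, blue, gold, teal, pink, grey}, leaving only green.
Period 3, room 5: period 3 has {red, green, gold, teal, pink} and room 5 has {red, blue, gold, teal}, leaving only grey.
Period 3, room 6: period 3 has {red, green, gold, teal, pink, grey} and room 6 has {red, green, teal, grey}, leaving only blue.
So period 3 reads: red pink green teal grey blue gold.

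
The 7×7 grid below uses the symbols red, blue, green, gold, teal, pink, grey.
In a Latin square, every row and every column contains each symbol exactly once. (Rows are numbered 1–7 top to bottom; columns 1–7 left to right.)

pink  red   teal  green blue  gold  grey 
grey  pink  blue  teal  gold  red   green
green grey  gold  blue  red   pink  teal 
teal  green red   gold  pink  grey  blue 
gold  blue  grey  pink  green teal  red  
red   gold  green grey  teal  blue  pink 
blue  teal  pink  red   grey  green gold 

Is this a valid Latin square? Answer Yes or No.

Each row is a permutation of the 7 symbols, and so is each column.

Yes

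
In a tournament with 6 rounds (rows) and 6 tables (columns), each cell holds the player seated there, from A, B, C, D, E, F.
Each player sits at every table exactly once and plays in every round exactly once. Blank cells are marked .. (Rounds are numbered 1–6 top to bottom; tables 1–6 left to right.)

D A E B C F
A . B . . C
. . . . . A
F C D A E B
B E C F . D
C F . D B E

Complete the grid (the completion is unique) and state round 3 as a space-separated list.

E B F C D A

Round 3, table 1: round 3 has {A} and table 1 has {A, B, C, D, F}, leaving only E.
Round 3, table 3: round 3 has {A, E} and table 3 has {B, C, D, E}, leaving only F.
Round 3, table 4: round 3 has {A, E, F} and table 4 has {A, B, D, F}, leaving only C.
Round 3, table 5: round 3 has {A, C, E, F} and table 5 has {B, C, E}, leaving only D.
Round 3, table 2: round 3 has {A, C, D, E, F} and table 2 has {A, C, E, F}, leaving only B.
So round 3 reads: E B F C D A.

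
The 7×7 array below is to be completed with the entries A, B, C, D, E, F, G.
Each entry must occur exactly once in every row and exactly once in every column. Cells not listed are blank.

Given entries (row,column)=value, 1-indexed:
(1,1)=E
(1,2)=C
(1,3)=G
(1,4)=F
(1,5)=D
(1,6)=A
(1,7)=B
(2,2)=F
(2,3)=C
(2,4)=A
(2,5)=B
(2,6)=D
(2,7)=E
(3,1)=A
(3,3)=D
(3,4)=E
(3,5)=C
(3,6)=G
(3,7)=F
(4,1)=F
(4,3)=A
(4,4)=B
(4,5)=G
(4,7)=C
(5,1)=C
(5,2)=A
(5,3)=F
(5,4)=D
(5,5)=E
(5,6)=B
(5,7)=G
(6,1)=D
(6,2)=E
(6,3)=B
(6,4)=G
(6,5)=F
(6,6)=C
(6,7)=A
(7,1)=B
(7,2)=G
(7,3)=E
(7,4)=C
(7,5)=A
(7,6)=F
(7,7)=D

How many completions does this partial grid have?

1

Row 2, column 1: eliminating its row and column leaves {G}.
Row 3, column 2: eliminating its row and column leaves {B}.
Row 4, column 2: eliminating its row and column leaves {D}.
Row 4, column 6: eliminating its row and column leaves {E}.
Only one assignment across all blanks avoids any row or column repeat, giving 1 completion.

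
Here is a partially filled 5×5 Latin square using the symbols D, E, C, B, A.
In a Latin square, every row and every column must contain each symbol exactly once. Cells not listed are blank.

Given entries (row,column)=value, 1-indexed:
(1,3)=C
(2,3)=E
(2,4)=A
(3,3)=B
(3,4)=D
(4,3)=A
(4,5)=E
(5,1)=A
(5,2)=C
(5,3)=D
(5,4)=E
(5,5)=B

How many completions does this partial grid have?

3

Row 1, column 1: eliminating its row and column leaves {D, E, B}.
Row 1, column 2: eliminating its row and column leaves {D, E, B, A}.
Row 1, column 4: eliminating its row and column leaves {B}.
Row 1, column 5: eliminating its row and column leaves {D, A}.
Row 2, column 1: eliminating its row and column leaves {D, C, B}.
Row 2, column 2: eliminating its row and column leaves {D, B}.
Row 2, column 5: eliminating its row and column leaves {D, C}.
Row 3, column 1: eliminating its row and column leaves {E, C}.
Row 3, column 2: eliminating its row and column leaves {E, A}.
Row 3, column 5: eliminating its row and column leaves {C, A}.
Row 4, column 1: eliminating its row and column leaves {D, C, B}.
Row 4, column 2: eliminating its row and column leaves {D, B}.
Row 4, column 4: eliminating its row and column leaves {C, B}.
Enumerating the assignments across these blanks that avoid any row or column repeat gives 3 completions.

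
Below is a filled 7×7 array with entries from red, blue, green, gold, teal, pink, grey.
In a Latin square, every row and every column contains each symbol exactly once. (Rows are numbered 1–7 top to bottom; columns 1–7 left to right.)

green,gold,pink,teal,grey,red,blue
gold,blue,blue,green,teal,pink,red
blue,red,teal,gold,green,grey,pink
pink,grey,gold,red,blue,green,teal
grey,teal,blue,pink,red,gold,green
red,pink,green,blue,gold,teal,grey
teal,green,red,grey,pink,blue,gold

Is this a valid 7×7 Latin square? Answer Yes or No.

Column 3 contains blue twice (at rows 2 and 5), so it is not a permutation.

No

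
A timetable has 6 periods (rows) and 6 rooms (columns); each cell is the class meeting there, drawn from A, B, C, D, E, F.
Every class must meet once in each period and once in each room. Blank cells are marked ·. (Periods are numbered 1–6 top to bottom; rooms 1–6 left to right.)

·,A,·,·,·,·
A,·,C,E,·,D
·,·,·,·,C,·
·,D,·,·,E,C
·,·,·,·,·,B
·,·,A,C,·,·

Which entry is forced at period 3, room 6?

Period 3, room 6 is narrowed to {A, E, F}.
If it were E, then period 6, room 6 would be left with no valid symbol.
If it were F, then period 6, room 6 would be left with no valid symbol.
So period 3, room 6 must be A.

A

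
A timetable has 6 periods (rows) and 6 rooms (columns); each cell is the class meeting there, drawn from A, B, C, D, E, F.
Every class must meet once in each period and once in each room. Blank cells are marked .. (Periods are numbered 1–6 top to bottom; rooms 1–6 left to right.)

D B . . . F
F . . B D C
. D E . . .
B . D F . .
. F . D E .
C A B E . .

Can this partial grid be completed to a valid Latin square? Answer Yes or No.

Period 2, room 2: period 2 has {B, C, D, F} and room 2 has {A, B, D, F}, so it must be E.
Period 2, room 3: period 2 has {B, C, D, E, F} and room 3 has {B, D, E}, so it must be A.
Period 1, room 3: period 1 has {B, D, F} and room 3 has {A, B, D, E}, so it must be C.
Now period 5, room 3: period 5 together with room 3 already contain {A, B, C, D, E, F} — every symbol — so nothing can go there. The grid has no valid completion.

No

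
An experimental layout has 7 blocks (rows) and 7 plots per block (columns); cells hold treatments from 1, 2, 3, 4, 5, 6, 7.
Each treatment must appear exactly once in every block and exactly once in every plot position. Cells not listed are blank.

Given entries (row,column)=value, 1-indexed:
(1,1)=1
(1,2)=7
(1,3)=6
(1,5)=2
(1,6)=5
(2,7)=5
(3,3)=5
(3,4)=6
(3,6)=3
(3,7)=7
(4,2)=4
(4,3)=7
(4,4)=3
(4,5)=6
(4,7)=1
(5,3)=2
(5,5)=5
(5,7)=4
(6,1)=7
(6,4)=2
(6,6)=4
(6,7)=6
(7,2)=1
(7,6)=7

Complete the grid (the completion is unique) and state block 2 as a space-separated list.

2 3 4 1 7 6 5

Block 1, plot 4: block 1 has {1, 2, 5, 6, 7} and plot 4 has {2, 3, 6}, leaving only 4.
Block 1, plot 7: block 1 has {1, 2, 4, 5, 6, 7} and plot 7 has {1, 4, 5, 6, 7}, leaving only 3.
Block 3, plot 2: block 3 has {3, 5, 6, 7} and plot 2 has {1, 4, 7}, leaving only 2.
Block 3, plot 1: block 3 has {2, 3, 5, 6, 7} and plot 1 has {1, 7}, leaving only 4.
Block 3, plot 5: block 3 has {2, 3, 4, 5, 6, 7} and plot 5 has {2, 5, 6}, leaving only 1.
Block 4, plot 6: block 4 has {1, 3, 4, 6, 7} and plot 6 has {3, 4, 5, 7}, leaving only 2.
Block 4, plot 1: block 4 has {1, 2, 3, 4, 6, 7} and plot 1 has {1, 4, 7}, leaving only 5.
Block 6, plot 5: block 6 has {2, 4, 6, 7} and plot 5 has {1, 2, 5, 6}, leaving only 3.
Block 6, plot 2: block 6 has {2, 3, 4, 6, 7} and plot 2 has {1, 2, 4, 7}, leaving only 5.
Block 6, plot 3: block 6 has {2, 3, 4, 5, 6, 7} and plot 3 has {2, 5, 6, 7}, leaving only 1.
Block 7, plot 4: block 7 has {1, 7} and plot 4 has {2, 3, 4, 6}, leaving only 5.
Block 7, plot 5: block 7 has {1, 5, 7} and plot 5 has {1, 2, 3, 5, 6}, leaving only 4.
Block 2, plot 5: block 2 has {5} and plot 5 has {1, 2, 3, 4, 5, 6}, leaving only 7.
Block 2, plot 4: block 2 has {5, 7} and plot 4 has {2, 3, 4, 5, 6}, leaving only 1.
Block 2, plot 6: block 2 has {1, 5, 7} and plot 6 has {2, 3, 4, 5, 7}, leaving only 6.
Block 2, plot 2: block 2 has {1, 5, 6, 7} and plot 2 has {1, 2, 4, 5, 7}, leaving only 3.
Block 2, plot 1: block 2 has {1, 3, 5, 6, 7} and plot 1 has {1, 4, 5, 7}, leaving only 2.
Block 2, plot 3: block 2 has {1, 2, 3, 5, 6, 7} and plot 3 has {1, 2, 5, 6, 7}, leaving only 4.
So block 2 reads: 2 3 4 1 7 6 5.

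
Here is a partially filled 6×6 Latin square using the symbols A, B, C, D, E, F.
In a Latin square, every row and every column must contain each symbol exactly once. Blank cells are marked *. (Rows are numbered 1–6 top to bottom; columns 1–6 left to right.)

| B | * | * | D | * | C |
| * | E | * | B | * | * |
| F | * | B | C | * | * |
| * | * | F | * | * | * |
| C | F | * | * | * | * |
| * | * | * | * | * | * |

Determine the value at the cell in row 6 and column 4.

Row 1, column 2: row 1 has {B, C, D} and column 2 has {E, F}, leaving only A.
Row 1, column 3: row 1 has {A, B, C, D} and column 3 has {B, F}, leaving only E.
Row 1, column 5: row 1 has {A, B, C, D, E} and column 5 has {}, leaving only F.
Row 3, column 2: row 3 has {B, C, F} and column 2 has {A, E, F}, leaving only D.
Row 6, column 4 is narrowed to {A, E, F}.
If it were A, then row 5, column 4 would be left with no valid symbol.
If it were E, then row 5, column 4 would be left with no valid symbol.
So row 6, column 4 must be F.

F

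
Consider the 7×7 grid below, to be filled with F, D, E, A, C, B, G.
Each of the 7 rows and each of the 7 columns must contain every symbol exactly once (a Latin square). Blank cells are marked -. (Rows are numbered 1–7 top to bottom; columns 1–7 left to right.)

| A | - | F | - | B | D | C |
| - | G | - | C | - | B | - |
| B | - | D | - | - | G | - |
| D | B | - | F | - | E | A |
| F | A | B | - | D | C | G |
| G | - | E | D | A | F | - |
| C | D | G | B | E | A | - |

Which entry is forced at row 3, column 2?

F

Row 1, column 2: row 1 has {F, D, A, C, B} and column 2 has {D, A, B, G}, leaving only E.
Row 1, column 4: row 1 has {F, D, E, A, C, B} and column 4 has {F, D, C, B}, leaving only G.
Row 2, column 1: row 2 has {C, B, G} and column 1 has {F, D, A, C, B, G}, leaving only E.
Row 2, column 3: row 2 has {E, C, B, G} and column 3 has {F, D, E, B, G}, leaving only A.
Row 2, column 5: row 2 has {E, A, C, B, G} and column 5 has {D, E, A, B}, leaving only F.
Row 2, column 7: row 2 has {F, E, A, C, B, G} and column 7 has {A, C, G}, leaving only D.
Row 3, column 5: row 3 has {D, B, G} and column 5 has {F, D, E, A, B}, leaving only C.
Row 3 already has {D, C, B, G} and column 2 already has {D, E, A, B, G}, so row 3, column 2 must be F.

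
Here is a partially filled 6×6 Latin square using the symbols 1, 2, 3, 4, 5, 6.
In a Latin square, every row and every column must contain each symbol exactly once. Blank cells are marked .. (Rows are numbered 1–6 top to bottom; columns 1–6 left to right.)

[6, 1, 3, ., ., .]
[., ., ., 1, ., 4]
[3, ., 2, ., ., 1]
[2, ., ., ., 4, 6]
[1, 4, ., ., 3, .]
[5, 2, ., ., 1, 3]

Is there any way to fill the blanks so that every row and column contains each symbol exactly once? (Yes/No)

No

Row 2, column 1: row 2 together with column 1 already contain {1, 2, 3, 4, 5, 6} — every symbol — so nothing can go there. The grid has no valid completion.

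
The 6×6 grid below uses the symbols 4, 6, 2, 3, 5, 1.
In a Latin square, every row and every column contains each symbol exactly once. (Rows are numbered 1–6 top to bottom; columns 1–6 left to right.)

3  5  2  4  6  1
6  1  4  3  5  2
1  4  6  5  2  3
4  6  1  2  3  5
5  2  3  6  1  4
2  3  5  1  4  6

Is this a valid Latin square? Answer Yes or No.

Yes

Each row is a permutation of the 6 symbols, and so is each column.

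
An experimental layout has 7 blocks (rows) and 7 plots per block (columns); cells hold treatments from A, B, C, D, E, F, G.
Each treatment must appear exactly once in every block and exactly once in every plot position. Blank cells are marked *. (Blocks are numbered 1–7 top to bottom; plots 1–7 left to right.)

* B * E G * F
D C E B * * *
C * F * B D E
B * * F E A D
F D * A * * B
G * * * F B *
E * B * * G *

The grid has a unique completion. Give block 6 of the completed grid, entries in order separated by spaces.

Block 1, plot 1: block 1 has {B, E, F, G} and plot 1 has {B, C, D, E, F, G}, leaving only A.
Block 1, plot 6: block 1 has {A, B, E, F, G} and plot 6 has {A, B, D, G}, leaving only C.
Block 1, plot 3: block 1 has {A, B, C, E, F, G} and plot 3 has {B, E, F}, leaving only D.
Block 2, plot 5: block 2 has {B, C, D, E} and plot 5 has {B, E, F, G}, leaving only A.
Block 2, plot 6: block 2 has {A, B, C, D, E} and plot 6 has {A, B, C, D, G}, leaving only F.
Block 2, plot 7: block 2 has {A, B, C, D, E, F} and plot 7 has {B, D, E, F}, leaving only G.
Block 3, plot 4: block 3 has {B, C, D, E, F} and plot 4 has {A, B, E, F}, leaving only G.
Block 3, plot 2: block 3 has {B, C, D, E, F, G} and plot 2 has {B, C, D}, leaving only A.
Block 6, plot 2: block 6 has {B, F, G} and plot 2 has {A, B, C, D}, leaving only E.
Block 4, plot 2: block 4 has {A, B, D, E, F} and plot 2 has {A, B, C, D, E}, leaving only G.
Block 4, plot 3: block 4 has {A, B, D, E, F, G} and plot 3 has {B, D, E, F}, leaving only C.
Block 6, plot 3: block 6 has {B, E, F, G} and plot 3 has {B, C, D, E, F}, leaving only A.
Block 6, plot 7: block 6 has {A, B, E, F, G} and plot 7 has {B, D, E, F, G}, leaving only C.
Block 6, plot 4: block 6 has {A, B, C, E, F, G} and plot 4 has {A, B, E, F, G}, leaving only D.
So block 6 reads: G E A D F B C.

G E A D F B C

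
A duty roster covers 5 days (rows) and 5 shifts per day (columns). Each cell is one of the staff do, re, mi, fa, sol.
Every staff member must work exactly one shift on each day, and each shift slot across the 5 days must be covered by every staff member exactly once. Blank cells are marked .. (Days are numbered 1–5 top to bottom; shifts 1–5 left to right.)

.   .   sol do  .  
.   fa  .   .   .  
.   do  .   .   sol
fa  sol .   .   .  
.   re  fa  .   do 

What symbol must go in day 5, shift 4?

mi

Day 1, shift 2: day 1 has {do, sol} and shift 2 has {do, re, fa, sol}, leaving only mi.
Day 1, shift 1: day 1 has {do, mi, sol} and shift 1 has {fa}, leaving only re.
Day 1, shift 5: day 1 has {do, re, mi, sol} and shift 5 has {do, sol}, leaving only fa.
Day 3, shift 1: day 3 has {do, sol} and shift 1 has {re, fa}, leaving only mi.
Day 3, shift 3: day 3 has {do, mi, sol} and shift 3 has {fa, sol}, leaving only re.
Day 3, shift 4: day 3 has {do, re, mi, sol} and shift 4 has {do}, leaving only fa.
Day 5, shift 1: day 5 has {do, re, fa} and shift 1 has {re, mi, fa}, leaving only sol.
Day 5 already has {do, re, fa, sol} and shift 4 already has {do, fa}, so day 5, shift 4 must be mi.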